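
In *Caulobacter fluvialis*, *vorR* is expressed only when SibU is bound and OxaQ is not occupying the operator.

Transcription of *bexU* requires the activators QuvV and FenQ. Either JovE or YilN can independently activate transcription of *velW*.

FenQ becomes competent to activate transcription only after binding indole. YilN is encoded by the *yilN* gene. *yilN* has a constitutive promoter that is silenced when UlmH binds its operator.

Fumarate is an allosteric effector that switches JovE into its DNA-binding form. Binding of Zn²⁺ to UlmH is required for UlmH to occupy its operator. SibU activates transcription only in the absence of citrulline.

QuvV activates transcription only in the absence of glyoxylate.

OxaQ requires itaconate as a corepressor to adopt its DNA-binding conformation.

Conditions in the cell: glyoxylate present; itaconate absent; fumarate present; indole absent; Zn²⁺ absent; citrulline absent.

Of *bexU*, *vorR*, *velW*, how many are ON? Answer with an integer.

2

Glyoxylate is present, so QuvV is inactive.
Indole is absent, so FenQ is inactive.
Required activator QuvV is absent, so *bexU* is not transcribed.
→ *bexU* is OFF.
Itaconate is absent, so OxaQ is inactive.
Citrulline is absent, so SibU is active.
No repressor is bound and SibU is active, so *vorR* is transcribed.
→ *vorR* is ON.
Fumarate is present, so JovE is active.
Zn²⁺ is absent, so UlmH is inactive.
With no repressor bound, *yilN* is transcribed.
So YilN is produced and active.
Activator JovE is present, so *velW* is transcribed.
→ *velW* is ON.
2 of the 3 genes are transcribed.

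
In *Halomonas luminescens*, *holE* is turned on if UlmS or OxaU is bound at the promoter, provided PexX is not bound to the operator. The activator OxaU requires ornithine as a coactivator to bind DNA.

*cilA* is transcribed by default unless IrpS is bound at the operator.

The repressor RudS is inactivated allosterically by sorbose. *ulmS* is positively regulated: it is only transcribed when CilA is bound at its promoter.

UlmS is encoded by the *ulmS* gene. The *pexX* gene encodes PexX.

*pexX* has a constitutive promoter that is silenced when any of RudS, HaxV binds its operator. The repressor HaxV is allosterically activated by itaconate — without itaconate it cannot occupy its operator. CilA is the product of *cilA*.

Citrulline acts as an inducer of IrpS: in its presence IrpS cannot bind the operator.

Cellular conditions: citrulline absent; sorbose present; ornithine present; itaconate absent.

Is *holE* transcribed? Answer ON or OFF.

OFF

Citrulline is absent, so IrpS is active.
With repressor IrpS bound, *cilA* is not transcribed.
So CilA is not produced.
Required activator CilA is absent, so *ulmS* is not transcribed.
So UlmS is not produced.
Ornithine is present, so OxaU is active.
Sorbose is present, so RudS is inactive.
Itaconate is absent, so HaxV is inactive.
With no repressor bound, *pexX* is transcribed.
So PexX is produced and active.
With repressor PexX bound, *holE* is not transcribed.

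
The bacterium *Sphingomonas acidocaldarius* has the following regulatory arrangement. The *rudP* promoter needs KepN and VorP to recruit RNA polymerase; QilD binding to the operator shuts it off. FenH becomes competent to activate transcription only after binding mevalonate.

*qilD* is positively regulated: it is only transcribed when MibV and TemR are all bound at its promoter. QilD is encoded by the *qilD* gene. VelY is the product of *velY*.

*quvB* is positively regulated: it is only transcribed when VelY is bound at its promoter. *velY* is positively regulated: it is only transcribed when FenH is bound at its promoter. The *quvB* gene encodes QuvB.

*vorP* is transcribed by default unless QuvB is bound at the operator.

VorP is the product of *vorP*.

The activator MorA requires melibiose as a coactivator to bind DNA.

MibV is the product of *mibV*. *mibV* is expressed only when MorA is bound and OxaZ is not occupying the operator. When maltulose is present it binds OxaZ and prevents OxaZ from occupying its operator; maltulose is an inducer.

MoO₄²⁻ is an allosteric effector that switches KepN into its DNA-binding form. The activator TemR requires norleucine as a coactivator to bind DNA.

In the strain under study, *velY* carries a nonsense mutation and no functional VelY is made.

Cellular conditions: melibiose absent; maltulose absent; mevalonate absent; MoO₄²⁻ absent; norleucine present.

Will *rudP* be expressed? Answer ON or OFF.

OFF

MoO₄²⁻ is absent, so KepN is inactive.
Maltulose is absent, so OxaZ is active.
Melibiose is absent, so MorA is inactive.
With repressor OxaZ bound, *mibV* is not transcribed.
So MibV is not produced.
Norleucine is present, so TemR is active.
Required activator MibV is absent, so *qilD* is not transcribed.
So QilD is not produced.
VelY is non-functional in this strain, so it has no effect.
Required activator VelY is absent, so *quvB* is not transcribed.
So QuvB is not produced.
With no repressor bound, *vorP* is transcribed.
So VorP is produced and active.
Required activator KepN is absent, so *rudP* is not transcribed.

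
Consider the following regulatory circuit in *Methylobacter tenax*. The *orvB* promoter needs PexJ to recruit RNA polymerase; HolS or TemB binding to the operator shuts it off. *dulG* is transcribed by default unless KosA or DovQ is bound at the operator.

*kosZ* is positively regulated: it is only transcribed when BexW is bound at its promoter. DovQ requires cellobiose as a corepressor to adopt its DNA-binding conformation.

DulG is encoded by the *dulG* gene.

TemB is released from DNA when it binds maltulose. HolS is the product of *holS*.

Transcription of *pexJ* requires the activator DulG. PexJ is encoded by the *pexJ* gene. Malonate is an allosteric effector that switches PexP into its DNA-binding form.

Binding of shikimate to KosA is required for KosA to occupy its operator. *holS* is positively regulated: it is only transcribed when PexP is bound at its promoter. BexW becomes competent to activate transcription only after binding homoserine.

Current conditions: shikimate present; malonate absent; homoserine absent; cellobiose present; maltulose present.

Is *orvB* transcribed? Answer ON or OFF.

OFF

Malonate is absent, so PexP is inactive.
Required activator PexP is absent, so *holS* is not transcribed.
So HolS is not produced.
Maltulose is present, so TemB is inactive.
Shikimate is present, so KosA is active.
Cellobiose is present, so DovQ is active.
With repressor KosA bound, *dulG* is not transcribed.
So DulG is not produced.
Required activator DulG is absent, so *pexJ* is not transcribed.
So PexJ is not produced.
Required activator PexJ is absent, so *orvB* is not transcribed.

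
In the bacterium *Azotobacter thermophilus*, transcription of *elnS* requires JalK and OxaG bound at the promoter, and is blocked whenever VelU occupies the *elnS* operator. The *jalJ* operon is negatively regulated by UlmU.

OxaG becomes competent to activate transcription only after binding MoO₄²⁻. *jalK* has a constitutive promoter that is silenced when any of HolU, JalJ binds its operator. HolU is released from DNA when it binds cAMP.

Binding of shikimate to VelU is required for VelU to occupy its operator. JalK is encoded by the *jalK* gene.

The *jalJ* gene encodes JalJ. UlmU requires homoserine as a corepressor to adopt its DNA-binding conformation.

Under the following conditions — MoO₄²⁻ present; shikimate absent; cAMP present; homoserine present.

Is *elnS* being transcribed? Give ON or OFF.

cAMP is present, so HolU is inactive.
Homoserine is present, so UlmU is active.
With repressor UlmU bound, *jalJ* is not transcribed.
So JalJ is not produced.
With no repressor bound, *jalK* is transcribed.
So JalK is produced and active.
Shikimate is absent, so VelU is inactive.
MoO₄²⁻ is present, so OxaG is active.
No repressor is bound and JalK and OxaG are active, so *elnS* is transcribed.

ON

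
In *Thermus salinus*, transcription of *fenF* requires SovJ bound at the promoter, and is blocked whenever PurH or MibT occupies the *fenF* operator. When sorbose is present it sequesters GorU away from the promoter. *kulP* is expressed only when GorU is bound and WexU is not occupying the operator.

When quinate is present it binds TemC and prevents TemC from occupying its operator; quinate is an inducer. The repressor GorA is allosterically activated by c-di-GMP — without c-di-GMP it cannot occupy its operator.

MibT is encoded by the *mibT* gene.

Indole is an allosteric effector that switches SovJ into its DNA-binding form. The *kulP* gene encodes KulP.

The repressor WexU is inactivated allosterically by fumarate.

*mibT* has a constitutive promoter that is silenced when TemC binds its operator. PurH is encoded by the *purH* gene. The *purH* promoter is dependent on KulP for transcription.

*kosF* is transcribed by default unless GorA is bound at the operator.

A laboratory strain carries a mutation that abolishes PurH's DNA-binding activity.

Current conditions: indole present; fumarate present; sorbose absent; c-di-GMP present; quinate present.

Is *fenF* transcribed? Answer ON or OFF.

OFF

Indole is present, so SovJ is active.
PurH is non-functional in this strain, so it has no effect.
Quinate is present, so TemC is inactive.
With no repressor bound, *mibT* is transcribed.
So MibT is produced and active.
With repressor MibT bound, *fenF* is not transcribed.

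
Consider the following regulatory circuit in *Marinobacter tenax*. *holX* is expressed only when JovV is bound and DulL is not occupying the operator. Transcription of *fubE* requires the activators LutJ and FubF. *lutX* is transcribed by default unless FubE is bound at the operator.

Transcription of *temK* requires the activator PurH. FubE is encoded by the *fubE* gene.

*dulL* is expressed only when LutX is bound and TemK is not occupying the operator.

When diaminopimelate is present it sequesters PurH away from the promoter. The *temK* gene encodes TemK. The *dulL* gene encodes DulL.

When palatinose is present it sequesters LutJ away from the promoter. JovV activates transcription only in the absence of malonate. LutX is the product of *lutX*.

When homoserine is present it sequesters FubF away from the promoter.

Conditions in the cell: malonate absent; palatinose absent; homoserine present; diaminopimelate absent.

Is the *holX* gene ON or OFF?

ON

Diaminopimelate is absent, so PurH is active.
No repressor is bound and PurH is active, so *temK* is transcribed.
So TemK is produced and active.
Palatinose is absent, so LutJ is active.
Homoserine is present, so FubF is inactive.
Required activator FubF is absent, so *fubE* is not transcribed.
So FubE is not produced.
With no repressor bound, *lutX* is transcribed.
So LutX is produced and active.
With repressor TemK bound, *dulL* is not transcribed.
So DulL is not produced.
Malonate is absent, so JovV is active.
No repressor is bound and JovV is active, so *holX* is transcribed.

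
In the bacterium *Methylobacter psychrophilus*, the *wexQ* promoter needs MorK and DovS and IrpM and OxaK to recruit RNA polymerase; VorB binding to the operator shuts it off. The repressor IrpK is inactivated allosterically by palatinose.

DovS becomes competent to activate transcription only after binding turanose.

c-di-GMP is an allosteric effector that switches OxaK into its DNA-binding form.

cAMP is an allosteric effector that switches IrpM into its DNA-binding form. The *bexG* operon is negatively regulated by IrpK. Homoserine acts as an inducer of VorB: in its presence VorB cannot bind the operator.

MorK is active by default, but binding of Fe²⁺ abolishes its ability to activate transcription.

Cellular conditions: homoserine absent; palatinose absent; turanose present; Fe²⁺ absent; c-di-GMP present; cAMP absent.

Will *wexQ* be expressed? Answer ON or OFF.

OFF

Fe²⁺ is absent, so MorK is active.
Homoserine is absent, so VorB is active.
Turanose is present, so DovS is active.
cAMP is absent, so IrpM is inactive.
c-di-GMP is present, so OxaK is active.
With repressor VorB bound, *wexQ* is not transcribed.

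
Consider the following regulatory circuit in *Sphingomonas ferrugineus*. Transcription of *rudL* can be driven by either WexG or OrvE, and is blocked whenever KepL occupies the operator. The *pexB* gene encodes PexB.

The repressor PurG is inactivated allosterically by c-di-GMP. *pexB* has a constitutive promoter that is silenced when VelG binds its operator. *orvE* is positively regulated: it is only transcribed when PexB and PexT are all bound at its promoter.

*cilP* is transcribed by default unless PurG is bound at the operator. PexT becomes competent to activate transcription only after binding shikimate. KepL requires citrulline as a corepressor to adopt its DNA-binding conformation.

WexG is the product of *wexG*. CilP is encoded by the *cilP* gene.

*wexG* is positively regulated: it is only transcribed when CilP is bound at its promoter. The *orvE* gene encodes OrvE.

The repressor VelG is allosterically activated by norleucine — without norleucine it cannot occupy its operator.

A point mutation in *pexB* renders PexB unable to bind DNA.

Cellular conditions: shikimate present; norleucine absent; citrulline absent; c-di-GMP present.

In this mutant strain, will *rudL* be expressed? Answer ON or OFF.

ON

c-di-GMP is present, so PurG is inactive.
With no repressor bound, *cilP* is transcribed.
So CilP is produced and active.
No repressor is bound and CilP is active, so *wexG* is transcribed.
So WexG is produced and active.
Citrulline is absent, so KepL is inactive.
PexB is non-functional in this strain, so it has no effect.
Shikimate is present, so PexT is active.
Required activator PexB is absent, so *orvE* is not transcribed.
So OrvE is not produced.
Activator WexG is present, so *rudL* is transcribed.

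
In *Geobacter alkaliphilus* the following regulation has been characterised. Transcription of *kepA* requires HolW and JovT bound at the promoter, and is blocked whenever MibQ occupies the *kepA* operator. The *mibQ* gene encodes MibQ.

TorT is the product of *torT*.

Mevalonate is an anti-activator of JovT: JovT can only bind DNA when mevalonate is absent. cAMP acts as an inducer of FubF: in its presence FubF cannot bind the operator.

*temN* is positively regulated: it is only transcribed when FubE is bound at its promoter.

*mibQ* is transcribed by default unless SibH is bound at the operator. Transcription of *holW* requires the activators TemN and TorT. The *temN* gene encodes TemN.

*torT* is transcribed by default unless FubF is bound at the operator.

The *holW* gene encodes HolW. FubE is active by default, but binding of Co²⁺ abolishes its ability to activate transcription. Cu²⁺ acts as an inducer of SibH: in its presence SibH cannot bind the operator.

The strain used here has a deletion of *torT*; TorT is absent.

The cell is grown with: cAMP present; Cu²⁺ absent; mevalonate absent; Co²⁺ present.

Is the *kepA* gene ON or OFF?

OFF

Co²⁺ is present, so FubE is inactive.
Required activator FubE is absent, so *temN* is not transcribed.
So TemN is not produced.
TorT is non-functional in this strain, so it has no effect.
Required activator TemN is absent, so *holW* is not transcribed.
So HolW is not produced.
Cu²⁺ is absent, so SibH is active.
With repressor SibH bound, *mibQ* is not transcribed.
So MibQ is not produced.
Mevalonate is absent, so JovT is active.
Required activator HolW is absent, so *kepA* is not transcribed.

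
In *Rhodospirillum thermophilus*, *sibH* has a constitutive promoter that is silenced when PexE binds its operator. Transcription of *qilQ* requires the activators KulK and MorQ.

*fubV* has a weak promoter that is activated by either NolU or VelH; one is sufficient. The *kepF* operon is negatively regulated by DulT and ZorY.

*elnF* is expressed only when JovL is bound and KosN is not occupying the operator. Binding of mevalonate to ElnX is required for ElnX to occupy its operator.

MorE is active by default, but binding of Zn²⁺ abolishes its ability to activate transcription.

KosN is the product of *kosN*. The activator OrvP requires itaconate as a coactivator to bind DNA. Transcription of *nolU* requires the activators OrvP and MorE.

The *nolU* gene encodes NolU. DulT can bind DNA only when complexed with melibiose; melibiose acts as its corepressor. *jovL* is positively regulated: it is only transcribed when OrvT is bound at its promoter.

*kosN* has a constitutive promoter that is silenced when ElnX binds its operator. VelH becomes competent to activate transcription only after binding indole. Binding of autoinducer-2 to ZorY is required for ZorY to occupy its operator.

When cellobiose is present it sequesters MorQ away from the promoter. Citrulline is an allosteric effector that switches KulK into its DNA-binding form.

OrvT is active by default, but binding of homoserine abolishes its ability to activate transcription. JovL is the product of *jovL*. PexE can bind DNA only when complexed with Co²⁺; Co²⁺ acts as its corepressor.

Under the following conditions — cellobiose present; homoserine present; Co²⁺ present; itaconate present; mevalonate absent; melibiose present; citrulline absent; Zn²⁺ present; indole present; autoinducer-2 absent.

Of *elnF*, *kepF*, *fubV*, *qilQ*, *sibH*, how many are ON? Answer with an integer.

Homoserine is present, so OrvT is inactive.
Required activator OrvT is absent, so *jovL* is not transcribed.
So JovL is not produced.
Mevalonate is absent, so ElnX is inactive.
With no repressor bound, *kosN* is transcribed.
So KosN is produced and active.
With repressor KosN bound, *elnF* is not transcribed.
→ *elnF* is OFF.
Melibiose is present, so DulT is active.
Autoinducer-2 is absent, so ZorY is inactive.
With repressor DulT bound, *kepF* is not transcribed.
→ *kepF* is OFF.
Itaconate is present, so OrvP is active.
Zn²⁺ is present, so MorE is inactive.
Required activator MorE is absent, so *nolU* is not transcribed.
So NolU is not produced.
Indole is present, so VelH is active.
Activator VelH is present, so *fubV* is transcribed.
→ *fubV* is ON.
Citrulline is absent, so KulK is inactive.
Cellobiose is present, so MorQ is inactive.
Required activator KulK is absent, so *qilQ* is not transcribed.
→ *qilQ* is OFF.
Co²⁺ is present, so PexE is active.
With repressor PexE bound, *sibH* is not transcribed.
→ *sibH* is OFF.
1 of the 5 genes is transcribed.

1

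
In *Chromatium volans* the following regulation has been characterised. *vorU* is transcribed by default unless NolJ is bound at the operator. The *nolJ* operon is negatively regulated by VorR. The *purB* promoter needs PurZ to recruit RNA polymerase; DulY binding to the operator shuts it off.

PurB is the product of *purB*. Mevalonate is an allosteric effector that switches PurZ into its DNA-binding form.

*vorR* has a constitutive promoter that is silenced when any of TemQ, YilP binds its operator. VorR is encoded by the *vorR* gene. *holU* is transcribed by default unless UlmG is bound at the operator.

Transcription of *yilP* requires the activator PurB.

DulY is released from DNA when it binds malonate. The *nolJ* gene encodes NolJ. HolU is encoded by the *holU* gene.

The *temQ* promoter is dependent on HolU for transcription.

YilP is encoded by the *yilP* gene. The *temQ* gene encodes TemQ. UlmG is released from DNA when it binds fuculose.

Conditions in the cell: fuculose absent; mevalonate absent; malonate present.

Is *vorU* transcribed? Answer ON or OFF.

ON

Fuculose is absent, so UlmG is active.
With repressor UlmG bound, *holU* is not transcribed.
So HolU is not produced.
Required activator HolU is absent, so *temQ* is not transcribed.
So TemQ is not produced.
Mevalonate is absent, so PurZ is inactive.
Malonate is present, so DulY is inactive.
Required activator PurZ is absent, so *purB* is not transcribed.
So PurB is not produced.
Required activator PurB is absent, so *yilP* is not transcribed.
So YilP is not produced.
With no repressor bound, *vorR* is transcribed.
So VorR is produced and active.
With repressor VorR bound, *nolJ* is not transcribed.
So NolJ is not produced.
With no repressor bound, *vorU* is transcribed.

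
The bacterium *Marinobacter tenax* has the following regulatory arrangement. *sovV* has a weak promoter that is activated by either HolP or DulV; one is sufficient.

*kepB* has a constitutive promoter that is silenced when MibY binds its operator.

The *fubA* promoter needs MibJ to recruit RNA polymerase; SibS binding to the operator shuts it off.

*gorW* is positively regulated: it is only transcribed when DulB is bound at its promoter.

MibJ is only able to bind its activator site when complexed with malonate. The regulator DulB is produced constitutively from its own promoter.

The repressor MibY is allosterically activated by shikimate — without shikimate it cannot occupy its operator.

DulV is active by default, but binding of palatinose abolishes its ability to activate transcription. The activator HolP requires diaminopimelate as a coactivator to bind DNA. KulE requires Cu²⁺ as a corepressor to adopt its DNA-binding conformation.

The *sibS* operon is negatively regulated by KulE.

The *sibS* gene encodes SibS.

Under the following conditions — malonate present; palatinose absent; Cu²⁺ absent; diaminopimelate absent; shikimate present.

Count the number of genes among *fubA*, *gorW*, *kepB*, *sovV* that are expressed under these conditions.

Malonate is present, so MibJ is active.
Cu²⁺ is absent, so KulE is inactive.
With no repressor bound, *sibS* is transcribed.
So SibS is produced and active.
With repressor SibS bound, *fubA* is not transcribed.
→ *fubA* is OFF.
DulB is produced constitutively and is active.
No repressor is bound and DulB is active, so *gorW* is transcribed.
→ *gorW* is ON.
Shikimate is present, so MibY is active.
With repressor MibY bound, *kepB* is not transcribed.
→ *kepB* is OFF.
Diaminopimelate is absent, so HolP is inactive.
Palatinose is absent, so DulV is active.
Activator DulV is present, so *sovV* is transcribed.
→ *sovV* is ON.
2 of the 4 genes are transcribed.

2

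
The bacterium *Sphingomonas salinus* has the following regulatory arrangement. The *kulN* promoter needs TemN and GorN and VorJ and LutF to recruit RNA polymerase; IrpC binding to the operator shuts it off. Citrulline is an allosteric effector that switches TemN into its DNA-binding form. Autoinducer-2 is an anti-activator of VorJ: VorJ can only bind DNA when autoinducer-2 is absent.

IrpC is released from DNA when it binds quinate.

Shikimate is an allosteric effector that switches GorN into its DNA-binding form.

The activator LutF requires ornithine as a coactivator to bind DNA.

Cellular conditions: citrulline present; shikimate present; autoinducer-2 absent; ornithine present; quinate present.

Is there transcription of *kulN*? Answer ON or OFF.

Citrulline is present, so TemN is active.
Shikimate is present, so GorN is active.
Autoinducer-2 is absent, so VorJ is active.
Ornithine is present, so LutF is active.
Quinate is present, so IrpC is inactive.
No repressor is bound and TemN and GorN and VorJ and LutF are active, so *kulN* is transcribed.

ON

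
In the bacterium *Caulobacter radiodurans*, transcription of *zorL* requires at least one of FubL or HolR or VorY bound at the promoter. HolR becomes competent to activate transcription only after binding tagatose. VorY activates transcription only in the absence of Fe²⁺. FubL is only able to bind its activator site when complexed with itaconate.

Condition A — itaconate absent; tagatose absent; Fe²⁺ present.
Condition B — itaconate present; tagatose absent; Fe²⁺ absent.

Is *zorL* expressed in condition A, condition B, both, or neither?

Condition A:
Itaconate is absent, so FubL is inactive.
Tagatose is absent, so HolR is inactive.
Fe²⁺ is present, so VorY is inactive.
No activator is available at the *zorL* promoter, so *zorL* is not transcribed.
→ *zorL* is OFF in A.
Condition B:
Itaconate is present, so FubL is active.
Tagatose is absent, so HolR is inactive.
Fe²⁺ is absent, so VorY is active.
Activator FubL is present, so *zorL* is transcribed.
→ *zorL* is ON in B.

B only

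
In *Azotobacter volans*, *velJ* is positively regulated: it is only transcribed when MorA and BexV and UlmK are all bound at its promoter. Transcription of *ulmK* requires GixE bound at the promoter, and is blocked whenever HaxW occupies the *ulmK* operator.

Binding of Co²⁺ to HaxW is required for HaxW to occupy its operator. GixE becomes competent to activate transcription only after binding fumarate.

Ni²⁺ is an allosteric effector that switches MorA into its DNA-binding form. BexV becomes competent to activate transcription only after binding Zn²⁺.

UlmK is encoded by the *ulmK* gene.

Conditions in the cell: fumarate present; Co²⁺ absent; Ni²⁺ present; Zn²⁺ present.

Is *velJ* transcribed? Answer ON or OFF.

ON

Ni²⁺ is present, so MorA is active.
Zn²⁺ is present, so BexV is active.
Co²⁺ is absent, so HaxW is inactive.
Fumarate is present, so GixE is active.
No repressor is bound and GixE is active, so *ulmK* is transcribed.
So UlmK is produced and active.
No repressor is bound and MorA and BexV and UlmK are active, so *velJ* is transcribed.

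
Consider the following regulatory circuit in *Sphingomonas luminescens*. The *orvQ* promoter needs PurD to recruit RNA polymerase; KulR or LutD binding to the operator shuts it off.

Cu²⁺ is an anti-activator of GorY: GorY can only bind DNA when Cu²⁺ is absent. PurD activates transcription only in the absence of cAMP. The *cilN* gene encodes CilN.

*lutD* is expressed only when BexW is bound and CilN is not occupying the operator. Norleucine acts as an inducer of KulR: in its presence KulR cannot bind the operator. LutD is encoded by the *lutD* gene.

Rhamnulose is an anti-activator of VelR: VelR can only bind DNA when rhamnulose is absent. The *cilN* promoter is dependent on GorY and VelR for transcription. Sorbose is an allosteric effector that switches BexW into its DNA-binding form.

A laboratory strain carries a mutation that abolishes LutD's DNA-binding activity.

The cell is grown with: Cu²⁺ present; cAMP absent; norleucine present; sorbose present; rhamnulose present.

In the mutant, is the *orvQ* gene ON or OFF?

ON

cAMP is absent, so PurD is active.
Norleucine is present, so KulR is inactive.
LutD is non-functional in this strain, so it has no effect.
No repressor is bound and PurD is active, so *orvQ* is transcribed.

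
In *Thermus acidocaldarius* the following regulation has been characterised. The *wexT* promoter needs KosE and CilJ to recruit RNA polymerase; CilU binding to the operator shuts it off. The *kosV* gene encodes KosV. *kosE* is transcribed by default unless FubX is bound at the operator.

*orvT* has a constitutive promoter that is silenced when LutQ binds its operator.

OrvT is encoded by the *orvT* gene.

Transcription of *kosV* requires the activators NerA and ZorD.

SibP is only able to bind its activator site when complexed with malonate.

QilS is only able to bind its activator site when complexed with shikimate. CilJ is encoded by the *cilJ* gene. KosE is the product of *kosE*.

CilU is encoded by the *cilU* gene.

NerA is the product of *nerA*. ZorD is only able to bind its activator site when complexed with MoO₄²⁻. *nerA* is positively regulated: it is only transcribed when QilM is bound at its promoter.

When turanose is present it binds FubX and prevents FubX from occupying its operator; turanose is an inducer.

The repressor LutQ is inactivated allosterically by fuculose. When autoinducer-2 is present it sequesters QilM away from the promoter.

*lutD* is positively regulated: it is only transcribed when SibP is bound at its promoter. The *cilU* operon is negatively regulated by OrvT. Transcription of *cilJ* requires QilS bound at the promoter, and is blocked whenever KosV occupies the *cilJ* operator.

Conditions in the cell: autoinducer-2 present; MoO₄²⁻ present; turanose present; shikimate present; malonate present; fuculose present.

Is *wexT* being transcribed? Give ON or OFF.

ON

Turanose is present, so FubX is inactive.
With no repressor bound, *kosE* is transcribed.
So KosE is produced and active.
Autoinducer-2 is present, so QilM is inactive.
Required activator QilM is absent, so *nerA* is not transcribed.
So NerA is not produced.
MoO₄²⁻ is present, so ZorD is active.
Required activator NerA is absent, so *kosV* is not transcribed.
So KosV is not produced.
Shikimate is present, so QilS is active.
No repressor is bound and QilS is active, so *cilJ* is transcribed.
So CilJ is produced and active.
Fuculose is present, so LutQ is inactive.
With no repressor bound, *orvT* is transcribed.
So OrvT is produced and active.
With repressor OrvT bound, *cilU* is not transcribed.
So CilU is not produced.
No repressor is bound and KosE and CilJ are active, so *wexT* is transcribed.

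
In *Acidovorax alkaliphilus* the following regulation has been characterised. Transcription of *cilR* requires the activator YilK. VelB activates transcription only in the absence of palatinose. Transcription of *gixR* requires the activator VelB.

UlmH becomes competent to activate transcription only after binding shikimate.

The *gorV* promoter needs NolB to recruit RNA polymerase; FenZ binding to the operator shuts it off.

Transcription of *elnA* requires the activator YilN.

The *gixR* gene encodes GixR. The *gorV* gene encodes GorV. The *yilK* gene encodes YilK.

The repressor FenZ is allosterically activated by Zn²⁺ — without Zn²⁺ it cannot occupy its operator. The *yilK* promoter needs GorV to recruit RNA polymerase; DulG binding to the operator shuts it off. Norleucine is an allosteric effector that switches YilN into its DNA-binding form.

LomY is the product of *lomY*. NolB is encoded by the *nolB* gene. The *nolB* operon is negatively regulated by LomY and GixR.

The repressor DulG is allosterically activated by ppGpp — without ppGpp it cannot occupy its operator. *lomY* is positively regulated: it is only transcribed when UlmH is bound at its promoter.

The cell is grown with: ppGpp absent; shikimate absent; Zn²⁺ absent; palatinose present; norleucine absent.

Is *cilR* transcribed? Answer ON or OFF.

Shikimate is absent, so UlmH is inactive.
Required activator UlmH is absent, so *lomY* is not transcribed.
So LomY is not produced.
Palatinose is present, so VelB is inactive.
Required activator VelB is absent, so *gixR* is not transcribed.
So GixR is not produced.
With no repressor bound, *nolB* is transcribed.
So NolB is produced and active.
Zn²⁺ is absent, so FenZ is inactive.
No repressor is bound and NolB is active, so *gorV* is transcribed.
So GorV is produced and active.
ppGpp is absent, so DulG is inactive.
No repressor is bound and GorV is active, so *yilK* is transcribed.
So YilK is produced and active.
No repressor is bound and YilK is active, so *cilR* is transcribed.

ON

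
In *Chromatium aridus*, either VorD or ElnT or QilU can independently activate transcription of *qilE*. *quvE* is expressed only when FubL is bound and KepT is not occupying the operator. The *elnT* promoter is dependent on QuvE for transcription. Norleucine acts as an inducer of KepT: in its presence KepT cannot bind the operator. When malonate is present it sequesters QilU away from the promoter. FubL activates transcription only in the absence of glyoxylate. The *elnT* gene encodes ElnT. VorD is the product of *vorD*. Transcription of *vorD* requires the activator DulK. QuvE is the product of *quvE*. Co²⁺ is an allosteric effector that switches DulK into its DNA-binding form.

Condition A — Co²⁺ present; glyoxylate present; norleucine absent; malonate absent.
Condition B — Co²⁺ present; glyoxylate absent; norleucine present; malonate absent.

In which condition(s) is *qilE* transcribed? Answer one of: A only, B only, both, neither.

both

Condition A:
Co²⁺ is present, so DulK is active.
No repressor is bound and DulK is active, so *vorD* is transcribed.
So VorD is produced and active.
Glyoxylate is present, so FubL is inactive.
Norleucine is absent, so KepT is active.
With repressor KepT bound, *quvE* is not transcribed.
So QuvE is not produced.
Required activator QuvE is absent, so *elnT* is not transcribed.
So ElnT is not produced.
Malonate is absent, so QilU is active.
Activator VorD is present, so *qilE* is transcribed.
→ *qilE* is ON in A.
Condition B:
Co²⁺ is present, so DulK is active.
No repressor is bound and DulK is active, so *vorD* is transcribed.
So VorD is produced and active.
Glyoxylate is absent, so FubL is active.
Norleucine is present, so KepT is inactive.
No repressor is bound and FubL is active, so *quvE* is transcribed.
So QuvE is produced and active.
No repressor is bound and QuvE is active, so *elnT* is transcribed.
So ElnT is produced and active.
Malonate is absent, so QilU is active.
Activator VorD is present, so *qilE* is transcribed.
→ *qilE* is ON in B.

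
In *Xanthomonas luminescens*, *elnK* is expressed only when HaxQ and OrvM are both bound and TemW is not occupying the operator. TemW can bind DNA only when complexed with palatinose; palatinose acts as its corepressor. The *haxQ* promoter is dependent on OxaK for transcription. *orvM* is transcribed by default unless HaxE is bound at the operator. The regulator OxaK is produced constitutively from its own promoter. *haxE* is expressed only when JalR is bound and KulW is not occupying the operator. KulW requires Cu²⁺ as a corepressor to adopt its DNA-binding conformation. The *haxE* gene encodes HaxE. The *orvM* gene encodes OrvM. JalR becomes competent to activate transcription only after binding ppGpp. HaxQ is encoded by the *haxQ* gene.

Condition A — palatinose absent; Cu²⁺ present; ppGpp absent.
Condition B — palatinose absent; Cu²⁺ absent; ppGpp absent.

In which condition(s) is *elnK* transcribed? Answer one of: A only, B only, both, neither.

both

Condition A:
OxaK is produced constitutively and is active.
No repressor is bound and OxaK is active, so *haxQ* is transcribed.
So HaxQ is produced and active.
Palatinose is absent, so TemW is inactive.
Cu²⁺ is present, so KulW is active.
ppGpp is absent, so JalR is inactive.
With repressor KulW bound, *haxE* is not transcribed.
So HaxE is not produced.
With no repressor bound, *orvM* is transcribed.
So OrvM is produced and active.
No repressor is bound and HaxQ and OrvM are active, so *elnK* is transcribed.
→ *elnK* is ON in A.
Condition B:
OxaK is produced constitutively and is active.
No repressor is bound and OxaK is active, so *haxQ* is transcribed.
So HaxQ is produced and active.
Palatinose is absent, so TemW is inactive.
Cu²⁺ is absent, so KulW is inactive.
ppGpp is absent, so JalR is inactive.
Required activator JalR is absent, so *haxE* is not transcribed.
So HaxE is not produced.
With no repressor bound, *orvM* is transcribed.
So OrvM is produced and active.
No repressor is bound and HaxQ and OrvM are active, so *elnK* is transcribed.
→ *elnK* is ON in B.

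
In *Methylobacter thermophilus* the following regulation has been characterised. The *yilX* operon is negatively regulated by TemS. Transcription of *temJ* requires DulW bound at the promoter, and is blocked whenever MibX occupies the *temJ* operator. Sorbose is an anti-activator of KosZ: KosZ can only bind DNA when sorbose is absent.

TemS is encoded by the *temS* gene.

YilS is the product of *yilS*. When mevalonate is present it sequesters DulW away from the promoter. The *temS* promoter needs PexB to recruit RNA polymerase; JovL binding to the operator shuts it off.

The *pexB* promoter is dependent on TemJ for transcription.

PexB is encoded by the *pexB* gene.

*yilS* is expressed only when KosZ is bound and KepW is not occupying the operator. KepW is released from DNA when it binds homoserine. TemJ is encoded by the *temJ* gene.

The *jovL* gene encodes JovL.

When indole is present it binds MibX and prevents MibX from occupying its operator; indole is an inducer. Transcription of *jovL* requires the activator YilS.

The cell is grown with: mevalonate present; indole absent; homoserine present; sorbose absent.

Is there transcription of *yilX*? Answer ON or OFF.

ON

Indole is absent, so MibX is active.
Mevalonate is present, so DulW is inactive.
With repressor MibX bound, *temJ* is not transcribed.
So TemJ is not produced.
Required activator TemJ is absent, so *pexB* is not transcribed.
So PexB is not produced.
Homoserine is present, so KepW is inactive.
Sorbose is absent, so KosZ is active.
No repressor is bound and KosZ is active, so *yilS* is transcribed.
So YilS is produced and active.
No repressor is bound and YilS is active, so *jovL* is transcribed.
So JovL is produced and active.
With repressor JovL bound, *temS* is not transcribed.
So TemS is not produced.
With no repressor bound, *yilX* is transcribed.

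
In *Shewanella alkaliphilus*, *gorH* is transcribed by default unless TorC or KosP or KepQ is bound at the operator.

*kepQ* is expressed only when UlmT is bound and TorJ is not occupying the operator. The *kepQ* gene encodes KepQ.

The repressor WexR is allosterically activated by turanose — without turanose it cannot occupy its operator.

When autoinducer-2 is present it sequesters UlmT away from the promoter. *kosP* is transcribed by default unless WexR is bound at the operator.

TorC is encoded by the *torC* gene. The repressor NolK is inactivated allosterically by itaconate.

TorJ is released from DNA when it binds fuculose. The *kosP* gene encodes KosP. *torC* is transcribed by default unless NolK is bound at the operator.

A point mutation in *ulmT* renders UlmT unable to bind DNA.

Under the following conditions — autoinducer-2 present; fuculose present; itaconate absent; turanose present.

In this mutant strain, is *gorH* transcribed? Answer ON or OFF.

Itaconate is absent, so NolK is active.
With repressor NolK bound, *torC* is not transcribed.
So TorC is not produced.
Turanose is present, so WexR is active.
With repressor WexR bound, *kosP* is not transcribed.
So KosP is not produced.
Fuculose is present, so TorJ is inactive.
UlmT is non-functional in this strain, so it has no effect.
Required activator UlmT is absent, so *kepQ* is not transcribed.
So KepQ is not produced.
With no repressor bound, *gorH* is transcribed.

ON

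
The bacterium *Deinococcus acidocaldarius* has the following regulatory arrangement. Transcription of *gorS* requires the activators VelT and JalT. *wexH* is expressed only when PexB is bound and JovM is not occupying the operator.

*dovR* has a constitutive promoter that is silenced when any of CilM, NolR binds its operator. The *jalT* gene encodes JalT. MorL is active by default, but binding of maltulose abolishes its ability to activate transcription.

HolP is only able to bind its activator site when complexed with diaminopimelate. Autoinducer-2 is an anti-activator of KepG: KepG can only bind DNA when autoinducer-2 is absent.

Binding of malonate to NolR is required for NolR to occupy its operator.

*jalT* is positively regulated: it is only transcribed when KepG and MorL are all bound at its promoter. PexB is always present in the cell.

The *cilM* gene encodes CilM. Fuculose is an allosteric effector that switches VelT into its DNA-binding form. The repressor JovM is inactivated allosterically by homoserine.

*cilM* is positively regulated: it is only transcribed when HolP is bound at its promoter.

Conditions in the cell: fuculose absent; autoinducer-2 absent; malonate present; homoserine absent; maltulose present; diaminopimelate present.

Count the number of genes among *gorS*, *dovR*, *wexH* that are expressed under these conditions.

Fuculose is absent, so VelT is inactive.
Autoinducer-2 is absent, so KepG is active.
Maltulose is present, so MorL is inactive.
Required activator MorL is absent, so *jalT* is not transcribed.
So JalT is not produced.
Required activator VelT is absent, so *gorS* is not transcribed.
→ *gorS* is OFF.
Diaminopimelate is present, so HolP is active.
No repressor is bound and HolP is active, so *cilM* is transcribed.
So CilM is produced and active.
Malonate is present, so NolR is active.
With repressor CilM bound, *dovR* is not transcribed.
→ *dovR* is OFF.
Homoserine is absent, so JovM is active.
PexB is produced constitutively and is active.
With repressor JovM bound, *wexH* is not transcribed.
→ *wexH* is OFF.
0 of the 3 genes are transcribed.

0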